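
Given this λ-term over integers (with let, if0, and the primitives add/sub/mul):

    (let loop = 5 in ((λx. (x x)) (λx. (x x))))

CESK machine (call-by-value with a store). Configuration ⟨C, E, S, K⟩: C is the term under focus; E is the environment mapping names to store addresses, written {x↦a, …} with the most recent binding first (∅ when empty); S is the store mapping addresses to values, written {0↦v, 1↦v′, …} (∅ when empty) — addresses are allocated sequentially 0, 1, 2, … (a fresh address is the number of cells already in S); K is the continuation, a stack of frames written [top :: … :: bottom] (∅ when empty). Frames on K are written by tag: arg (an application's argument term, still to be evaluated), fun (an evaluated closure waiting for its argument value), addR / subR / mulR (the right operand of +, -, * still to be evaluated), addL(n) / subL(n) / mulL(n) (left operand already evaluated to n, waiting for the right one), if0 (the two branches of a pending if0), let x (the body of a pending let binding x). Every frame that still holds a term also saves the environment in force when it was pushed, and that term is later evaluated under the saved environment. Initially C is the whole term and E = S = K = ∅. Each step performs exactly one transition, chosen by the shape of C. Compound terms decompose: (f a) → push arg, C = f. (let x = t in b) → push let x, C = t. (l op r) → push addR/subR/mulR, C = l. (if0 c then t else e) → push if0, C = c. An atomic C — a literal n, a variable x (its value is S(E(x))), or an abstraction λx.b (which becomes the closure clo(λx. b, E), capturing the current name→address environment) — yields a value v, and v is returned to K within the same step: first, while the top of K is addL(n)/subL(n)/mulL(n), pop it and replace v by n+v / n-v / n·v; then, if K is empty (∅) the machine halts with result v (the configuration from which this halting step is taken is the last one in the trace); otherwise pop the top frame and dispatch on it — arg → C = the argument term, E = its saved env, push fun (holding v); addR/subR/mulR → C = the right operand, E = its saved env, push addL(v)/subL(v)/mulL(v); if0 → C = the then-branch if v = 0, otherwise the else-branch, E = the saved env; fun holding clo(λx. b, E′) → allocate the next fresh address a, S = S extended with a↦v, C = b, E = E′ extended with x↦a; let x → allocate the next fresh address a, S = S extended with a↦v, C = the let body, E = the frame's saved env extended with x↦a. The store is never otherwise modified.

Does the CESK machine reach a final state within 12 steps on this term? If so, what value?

t=0: <C=(let loop = 5 in ((λx. (x x)) (λx. (x x)))), E=∅, S=∅, K=∅>
t=1: <C=5, E=∅, S=∅, K=[let loop]>
t=2: <C=((λx. (x x)) (λx. (x x))), E={loop↦0}, S={0↦5}, K=∅>
t=3: <C=(λx. (x x)), E={loop↦0}, S={0↦5}, K=[arg]>
t=4: <C=(λx. (x x)), E={loop↦0}, S={0↦5}, K=[fun]>
t=5: <C=(x x), E={x↦1, loop↦0}, S={0↦5, 1↦clo(λx. (x x), {loop↦0})}, K=∅>
t=6: <C=x, E={x↦1, loop↦0}, S={0↦5, 1↦clo(λx. (x x), {loop↦0})}, K=[arg]>
t=7: <C=x, E={x↦1, loop↦0}, S={0↦5, 1↦clo(λx. (x x), {loop↦0})}, K=[fun]>
t=8: <C=(x x), E={x↦2, loop↦0}, S={0↦5, 1↦clo(λx. (x x), {loop↦0}), 2↦clo(λx. (x x), {loop↦0})}, K=∅>
t=9: <C=x, E={x↦2, loop↦0}, S={0↦5, 1↦clo(λx. (x x), {loop↦0}), 2↦clo(λx. (x x), {loop↦0})}, K=[arg]>
t=10: <C=x, E={x↦2, loop↦0}, S={0↦5, 1↦clo(λx. (x x), {loop↦0}), 2↦clo(λx. (x x), {loop↦0})}, K=[fun]>
t=11: <C=(x x), E={x↦3, loop↦0}, S={0↦5, 1↦clo(λx. (x x), {loop↦0}), 2↦clo(λx. (x x), {loop↦0}), 3↦clo(λx. (x x), {loop↦0})}, K=∅>
t=12: <C=x, E={x↦3, loop↦0}, S={0↦5, 1↦clo(λx. (x x), {loop↦0}), 2↦clo(λx. (x x), {loop↦0}), 3↦clo(λx. (x x), {loop↦0})}, K=[arg]>
→ 12 transitions taken and the configuration is still not final: no result within 12 steps

Answer: DIVERGES (no final state within 12 steps)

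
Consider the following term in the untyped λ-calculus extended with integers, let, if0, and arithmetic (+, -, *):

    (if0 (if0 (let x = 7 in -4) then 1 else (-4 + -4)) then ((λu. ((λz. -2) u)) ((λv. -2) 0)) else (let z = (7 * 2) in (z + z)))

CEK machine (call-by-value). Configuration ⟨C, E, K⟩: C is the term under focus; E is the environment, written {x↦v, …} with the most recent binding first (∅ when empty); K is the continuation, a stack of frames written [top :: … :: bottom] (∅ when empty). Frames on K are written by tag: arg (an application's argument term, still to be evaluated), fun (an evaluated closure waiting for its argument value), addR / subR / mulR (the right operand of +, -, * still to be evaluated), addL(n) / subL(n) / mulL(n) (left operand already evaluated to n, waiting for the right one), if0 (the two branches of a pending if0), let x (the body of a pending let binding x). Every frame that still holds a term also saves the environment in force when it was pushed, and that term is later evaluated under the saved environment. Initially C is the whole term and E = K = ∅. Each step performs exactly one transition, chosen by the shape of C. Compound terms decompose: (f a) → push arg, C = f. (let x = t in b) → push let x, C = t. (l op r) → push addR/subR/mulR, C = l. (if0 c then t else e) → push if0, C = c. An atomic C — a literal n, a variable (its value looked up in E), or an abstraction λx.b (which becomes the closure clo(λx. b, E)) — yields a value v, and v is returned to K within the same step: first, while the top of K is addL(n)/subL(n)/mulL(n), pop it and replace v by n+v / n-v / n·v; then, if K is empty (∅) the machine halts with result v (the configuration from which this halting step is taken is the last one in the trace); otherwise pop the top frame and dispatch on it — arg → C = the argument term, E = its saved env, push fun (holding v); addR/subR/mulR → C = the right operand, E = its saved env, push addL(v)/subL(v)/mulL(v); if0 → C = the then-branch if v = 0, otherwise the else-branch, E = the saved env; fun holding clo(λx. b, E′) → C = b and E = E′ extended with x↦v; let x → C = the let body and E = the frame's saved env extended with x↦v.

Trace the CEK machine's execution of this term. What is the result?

Answer: 28

Machine steps:
[0] [C=(if0 (if0 (let x = 7 in -4) then 1 else (-4 + -4)) then ((λu. ((λz. -2) u)) ((λv. -2) 0)) else (let z = (7 * 2) in (z + z))) | E=∅ | K=∅]
[1] [C=(if0 (let x = 7 in -4) then 1 else (-4 + -4)) | E=∅ | K=[if0]]
[2] [C=(let x = 7 in -4) | E=∅ | K=[if0 :: if0]]
[3] [C=7 | E=∅ | K=[let x :: if0 :: if0]]
[4] [C=-4 | E={x↦7} | K=[if0 :: if0]]
[5] [C=(-4 + -4) | E=∅ | K=[if0]]
[6] [C=-4 | E=∅ | K=[addR :: if0]]
[7] [C=-4 | E=∅ | K=[addL(-4) :: if0]]
[8] [C=(let z = (7 * 2) in (z + z)) | E=∅ | K=∅]
[9] [C=(7 * 2) | E=∅ | K=[let z]]
[10] [C=7 | E=∅ | K=[mulR :: let z]]
[11] [C=2 | E=∅ | K=[mulL(7) :: let z]]
[12] [C=(z + z) | E={z↦14} | K=∅]
[13] [C=z | E={z↦14} | K=[addR]]
[14] [C=z | E={z↦14} | K=[addL(14)]]
→ final value 28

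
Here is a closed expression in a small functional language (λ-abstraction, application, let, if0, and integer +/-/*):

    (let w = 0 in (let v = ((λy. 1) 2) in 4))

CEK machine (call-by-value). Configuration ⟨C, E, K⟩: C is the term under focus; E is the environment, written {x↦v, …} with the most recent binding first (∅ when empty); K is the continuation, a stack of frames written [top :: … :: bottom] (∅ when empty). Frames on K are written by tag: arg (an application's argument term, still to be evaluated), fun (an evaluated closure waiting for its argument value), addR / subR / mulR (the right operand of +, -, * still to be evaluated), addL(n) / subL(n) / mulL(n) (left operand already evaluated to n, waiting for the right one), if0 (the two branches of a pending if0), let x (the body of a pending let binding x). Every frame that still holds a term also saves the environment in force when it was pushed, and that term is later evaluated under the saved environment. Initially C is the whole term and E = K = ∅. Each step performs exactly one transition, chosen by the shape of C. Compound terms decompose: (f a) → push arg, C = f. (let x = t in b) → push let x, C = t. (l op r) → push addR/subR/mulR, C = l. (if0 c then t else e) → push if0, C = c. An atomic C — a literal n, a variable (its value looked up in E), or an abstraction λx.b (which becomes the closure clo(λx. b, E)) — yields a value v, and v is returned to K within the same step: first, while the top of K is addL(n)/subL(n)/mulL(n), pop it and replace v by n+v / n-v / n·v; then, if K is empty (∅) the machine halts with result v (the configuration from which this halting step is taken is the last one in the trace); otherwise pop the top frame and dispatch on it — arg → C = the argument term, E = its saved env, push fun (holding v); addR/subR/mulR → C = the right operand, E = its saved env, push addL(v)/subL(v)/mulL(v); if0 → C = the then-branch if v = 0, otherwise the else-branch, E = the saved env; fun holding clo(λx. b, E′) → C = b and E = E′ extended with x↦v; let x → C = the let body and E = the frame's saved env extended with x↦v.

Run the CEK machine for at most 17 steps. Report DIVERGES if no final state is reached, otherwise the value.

t=0: <C=(let w = 0 in (let v = ((λy. 1) 2) in 4)), E=∅, K=∅>
t=1: <C=0, E=∅, K=[let w]>
t=2: <C=(let v = ((λy. 1) 2) in 4), E={w↦0}, K=∅>
t=3: <C=((λy. 1) 2), E={w↦0}, K=[let v]>
t=4: <C=(λy. 1), E={w↦0}, K=[arg :: let v]>
t=5: <C=2, E={w↦0}, K=[fun :: let v]>
t=6: <C=1, E={y↦2, w↦0}, K=[let v]>
t=7: <C=4, E={v↦1, w↦0}, K=∅>
→ final value 4

Answer: 4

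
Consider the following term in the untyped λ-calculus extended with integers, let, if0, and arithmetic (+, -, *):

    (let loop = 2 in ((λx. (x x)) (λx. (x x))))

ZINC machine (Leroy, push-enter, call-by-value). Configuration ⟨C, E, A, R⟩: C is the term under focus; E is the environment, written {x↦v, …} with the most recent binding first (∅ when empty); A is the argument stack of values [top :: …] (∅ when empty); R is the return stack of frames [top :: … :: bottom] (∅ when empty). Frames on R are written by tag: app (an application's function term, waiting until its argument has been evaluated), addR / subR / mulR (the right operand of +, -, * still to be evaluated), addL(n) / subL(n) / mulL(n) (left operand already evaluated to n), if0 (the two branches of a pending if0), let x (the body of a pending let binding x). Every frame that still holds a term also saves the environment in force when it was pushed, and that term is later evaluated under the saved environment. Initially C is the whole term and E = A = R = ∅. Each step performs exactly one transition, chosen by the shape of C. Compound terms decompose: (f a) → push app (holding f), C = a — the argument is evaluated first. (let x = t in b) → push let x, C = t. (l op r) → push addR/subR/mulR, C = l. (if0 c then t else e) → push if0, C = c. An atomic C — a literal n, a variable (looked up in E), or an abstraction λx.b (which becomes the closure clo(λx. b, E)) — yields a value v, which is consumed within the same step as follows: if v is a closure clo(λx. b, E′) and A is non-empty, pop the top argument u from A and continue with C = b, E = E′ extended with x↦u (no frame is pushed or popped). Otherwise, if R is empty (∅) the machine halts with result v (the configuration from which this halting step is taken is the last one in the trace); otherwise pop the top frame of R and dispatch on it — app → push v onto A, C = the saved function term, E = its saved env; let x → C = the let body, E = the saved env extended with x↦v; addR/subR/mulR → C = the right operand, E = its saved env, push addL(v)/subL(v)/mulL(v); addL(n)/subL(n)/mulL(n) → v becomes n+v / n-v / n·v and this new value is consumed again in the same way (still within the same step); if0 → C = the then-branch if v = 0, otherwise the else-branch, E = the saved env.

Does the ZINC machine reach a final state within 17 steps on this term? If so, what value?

Answer: DIVERGES (no final state within 17 steps)

Execution trace:
step 0: <C=(let loop = 2 in ((λx. (x x)) (λx. (x x)))), E=∅, A=∅, R=∅>
step 1: <C=2, E=∅, A=∅, R=[let loop]>
step 2: <C=((λx. (x x)) (λx. (x x))), E={loop↦2}, A=∅, R=∅>
step 3: <C=(λx. (x x)), E={loop↦2}, A=∅, R=[app]>
step 4: <C=(λx. (x x)), E={loop↦2}, A=[clo(λx. (x x), {loop↦2})], R=∅>
step 5: <C=(x x), E={x↦clo(λx. (x x), {loop↦2}), loop↦2}, A=∅, R=∅>
step 6: <C=x, E={x↦clo(λx. (x x), {loop↦2}), loop↦2}, A=∅, R=[app]>
step 7: <C=x, E={x↦clo(λx. (x x), {loop↦2}), loop↦2}, A=[clo(λx. (x x), {loop↦2})], R=∅>
… configuration repeats with period 3 (steps 5–7 recur indefinitely) …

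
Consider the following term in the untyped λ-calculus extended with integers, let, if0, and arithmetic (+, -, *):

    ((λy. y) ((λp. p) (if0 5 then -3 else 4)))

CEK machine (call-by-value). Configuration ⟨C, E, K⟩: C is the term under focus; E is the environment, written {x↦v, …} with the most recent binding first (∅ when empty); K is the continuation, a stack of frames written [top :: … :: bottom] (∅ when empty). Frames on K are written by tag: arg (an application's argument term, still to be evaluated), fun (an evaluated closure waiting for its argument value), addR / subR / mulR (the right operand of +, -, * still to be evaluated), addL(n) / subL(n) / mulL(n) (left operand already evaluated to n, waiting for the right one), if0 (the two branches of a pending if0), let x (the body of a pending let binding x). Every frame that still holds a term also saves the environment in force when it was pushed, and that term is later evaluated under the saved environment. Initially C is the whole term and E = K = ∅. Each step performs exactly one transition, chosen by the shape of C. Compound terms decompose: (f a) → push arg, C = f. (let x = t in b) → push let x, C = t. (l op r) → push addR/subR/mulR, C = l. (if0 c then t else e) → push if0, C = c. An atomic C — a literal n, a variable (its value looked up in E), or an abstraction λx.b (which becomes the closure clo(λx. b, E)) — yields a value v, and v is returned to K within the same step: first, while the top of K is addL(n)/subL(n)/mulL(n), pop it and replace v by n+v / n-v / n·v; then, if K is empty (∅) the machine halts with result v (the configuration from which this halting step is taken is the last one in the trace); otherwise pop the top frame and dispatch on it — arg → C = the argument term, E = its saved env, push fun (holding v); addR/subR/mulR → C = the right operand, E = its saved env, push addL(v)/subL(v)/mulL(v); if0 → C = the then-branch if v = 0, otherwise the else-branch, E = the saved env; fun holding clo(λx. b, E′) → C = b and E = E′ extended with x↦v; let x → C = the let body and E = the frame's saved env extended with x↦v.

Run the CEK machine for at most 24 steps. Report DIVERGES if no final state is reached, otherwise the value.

[0] <C=((λy. y) ((λp. p) (if0 5 then -3 else 4))), E=∅, K=∅>
[1] <C=(λy. y), E=∅, K=[arg]>
[2] <C=((λp. p) (if0 5 then -3 else 4)), E=∅, K=[fun]>
[3] <C=(λp. p), E=∅, K=[arg :: fun]>
[4] <C=(if0 5 then -3 else 4), E=∅, K=[fun :: fun]>
[5] <C=5, E=∅, K=[if0 :: fun :: fun]>
[6] <C=4, E=∅, K=[fun :: fun]>
[7] <C=p, E={p↦4}, K=[fun]>
[8] <C=y, E={y↦4}, K=∅>
→ final value 4

Answer: 4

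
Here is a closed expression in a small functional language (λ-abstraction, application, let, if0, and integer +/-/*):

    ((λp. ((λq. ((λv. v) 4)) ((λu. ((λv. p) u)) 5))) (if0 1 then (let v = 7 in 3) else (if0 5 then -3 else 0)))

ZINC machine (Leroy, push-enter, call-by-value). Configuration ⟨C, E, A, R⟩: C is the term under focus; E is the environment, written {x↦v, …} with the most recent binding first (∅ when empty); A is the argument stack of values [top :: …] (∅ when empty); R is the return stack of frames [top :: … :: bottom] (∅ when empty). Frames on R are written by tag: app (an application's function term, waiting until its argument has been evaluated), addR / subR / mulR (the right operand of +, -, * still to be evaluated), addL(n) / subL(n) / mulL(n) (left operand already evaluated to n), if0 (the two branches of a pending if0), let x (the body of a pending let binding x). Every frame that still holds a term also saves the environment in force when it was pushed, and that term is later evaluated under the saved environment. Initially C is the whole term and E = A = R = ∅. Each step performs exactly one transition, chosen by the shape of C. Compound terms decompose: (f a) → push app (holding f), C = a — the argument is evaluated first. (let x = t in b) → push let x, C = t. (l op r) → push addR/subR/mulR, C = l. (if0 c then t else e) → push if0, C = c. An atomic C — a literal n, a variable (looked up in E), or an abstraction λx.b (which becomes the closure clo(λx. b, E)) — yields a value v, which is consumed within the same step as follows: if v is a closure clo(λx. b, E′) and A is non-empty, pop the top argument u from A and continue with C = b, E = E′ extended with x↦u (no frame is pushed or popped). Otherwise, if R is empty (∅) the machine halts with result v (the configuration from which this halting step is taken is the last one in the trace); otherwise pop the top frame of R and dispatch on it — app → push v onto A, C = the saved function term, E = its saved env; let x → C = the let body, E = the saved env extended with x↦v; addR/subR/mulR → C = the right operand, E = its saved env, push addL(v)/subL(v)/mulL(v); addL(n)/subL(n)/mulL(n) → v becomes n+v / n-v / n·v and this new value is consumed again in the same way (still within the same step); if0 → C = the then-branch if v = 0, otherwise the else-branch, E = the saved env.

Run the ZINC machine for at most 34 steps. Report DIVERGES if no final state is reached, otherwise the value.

step 0: <C=((λp. ((λq. ((λv. v) 4)) ((λu. ((λv. p) u)) 5))) (if0 1 then (let v = 7 in 3) else (if0 5 then -3 else 0))), E=∅, A=∅, R=∅>
step 1: <C=(if0 1 then (let v = 7 in 3) else (if0 5 then -3 else 0)), E=∅, A=∅, R=[app]>
step 2: <C=1, E=∅, A=∅, R=[if0 :: app]>
step 3: <C=(if0 5 then -3 else 0), E=∅, A=∅, R=[app]>
step 4: <C=5, E=∅, A=∅, R=[if0 :: app]>
step 5: <C=0, E=∅, A=∅, R=[app]>
step 6: <C=(λp. ((λq. ((λv. v) 4)) ((λu. ((λv. p) u)) 5))), E=∅, A=[0], R=∅>
step 7: <C=((λq. ((λv. v) 4)) ((λu. ((λv. p) u)) 5)), E={p↦0}, A=∅, R=∅>
step 8: <C=((λu. ((λv. p) u)) 5), E={p↦0}, A=∅, R=[app]>
step 9: <C=5, E={p↦0}, A=∅, R=[app :: app]>
step 10: <C=(λu. ((λv. p) u)), E={p↦0}, A=[5], R=[app]>
step 11: <C=((λv. p) u), E={u↦5, p↦0}, A=∅, R=[app]>
step 12: <C=u, E={u↦5, p↦0}, A=∅, R=[app :: app]>
step 13: <C=(λv. p), E={u↦5, p↦0}, A=[5], R=[app]>
step 14: <C=p, E={v↦5, u↦5, p↦0}, A=∅, R=[app]>
step 15: <C=(λq. ((λv. v) 4)), E={p↦0}, A=[0], R=∅>
step 16: <C=((λv. v) 4), E={q↦0, p↦0}, A=∅, R=∅>
step 17: <C=4, E={q↦0, p↦0}, A=∅, R=[app]>
step 18: <C=(λv. v), E={q↦0, p↦0}, A=[4], R=∅>
step 19: <C=v, E={v↦4, q↦0, p↦0}, A=∅, R=∅>
→ final value 4

Answer: 4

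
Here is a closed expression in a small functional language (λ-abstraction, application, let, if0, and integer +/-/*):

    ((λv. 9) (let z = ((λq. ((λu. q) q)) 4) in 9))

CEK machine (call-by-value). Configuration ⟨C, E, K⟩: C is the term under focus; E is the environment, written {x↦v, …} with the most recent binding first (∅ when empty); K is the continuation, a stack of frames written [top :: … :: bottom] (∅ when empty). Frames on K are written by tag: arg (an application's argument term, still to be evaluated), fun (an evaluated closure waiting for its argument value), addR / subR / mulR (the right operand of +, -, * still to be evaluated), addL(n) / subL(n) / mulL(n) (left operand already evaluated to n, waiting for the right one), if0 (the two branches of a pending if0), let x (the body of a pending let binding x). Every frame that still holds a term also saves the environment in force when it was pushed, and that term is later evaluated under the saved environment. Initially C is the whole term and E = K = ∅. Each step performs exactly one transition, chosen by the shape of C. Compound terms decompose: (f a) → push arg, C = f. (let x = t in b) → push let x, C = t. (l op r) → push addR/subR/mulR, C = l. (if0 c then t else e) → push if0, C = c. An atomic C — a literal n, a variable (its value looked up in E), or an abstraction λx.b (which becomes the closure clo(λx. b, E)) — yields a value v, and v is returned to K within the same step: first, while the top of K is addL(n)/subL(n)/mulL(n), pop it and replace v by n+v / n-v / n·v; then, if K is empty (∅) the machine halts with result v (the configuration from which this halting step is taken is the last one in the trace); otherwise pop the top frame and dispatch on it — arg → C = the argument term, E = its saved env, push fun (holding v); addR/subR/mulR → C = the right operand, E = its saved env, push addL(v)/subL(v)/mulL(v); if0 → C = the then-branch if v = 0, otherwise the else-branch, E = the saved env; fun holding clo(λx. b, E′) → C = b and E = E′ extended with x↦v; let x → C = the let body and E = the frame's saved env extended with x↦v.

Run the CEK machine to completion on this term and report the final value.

t=0: <C=((λv. 9) (let z = ((λq. ((λu. q) q)) 4) in 9)), E=∅, K=∅>
t=1: <C=(λv. 9), E=∅, K=[arg]>
t=2: <C=(let z = ((λq. ((λu. q) q)) 4) in 9), E=∅, K=[fun]>
t=3: <C=((λq. ((λu. q) q)) 4), E=∅, K=[let z :: fun]>
t=4: <C=(λq. ((λu. q) q)), E=∅, K=[arg :: let z :: fun]>
t=5: <C=4, E=∅, K=[fun :: let z :: fun]>
t=6: <C=((λu. q) q), E={q↦4}, K=[let z :: fun]>
t=7: <C=(λu. q), E={q↦4}, K=[arg :: let z :: fun]>
t=8: <C=q, E={q↦4}, K=[fun :: let z :: fun]>
t=9: <C=q, E={u↦4, q↦4}, K=[let z :: fun]>
t=10: <C=9, E={z↦4}, K=[fun]>
t=11: <C=9, E={v↦9}, K=∅>
→ final value 9

Answer: 9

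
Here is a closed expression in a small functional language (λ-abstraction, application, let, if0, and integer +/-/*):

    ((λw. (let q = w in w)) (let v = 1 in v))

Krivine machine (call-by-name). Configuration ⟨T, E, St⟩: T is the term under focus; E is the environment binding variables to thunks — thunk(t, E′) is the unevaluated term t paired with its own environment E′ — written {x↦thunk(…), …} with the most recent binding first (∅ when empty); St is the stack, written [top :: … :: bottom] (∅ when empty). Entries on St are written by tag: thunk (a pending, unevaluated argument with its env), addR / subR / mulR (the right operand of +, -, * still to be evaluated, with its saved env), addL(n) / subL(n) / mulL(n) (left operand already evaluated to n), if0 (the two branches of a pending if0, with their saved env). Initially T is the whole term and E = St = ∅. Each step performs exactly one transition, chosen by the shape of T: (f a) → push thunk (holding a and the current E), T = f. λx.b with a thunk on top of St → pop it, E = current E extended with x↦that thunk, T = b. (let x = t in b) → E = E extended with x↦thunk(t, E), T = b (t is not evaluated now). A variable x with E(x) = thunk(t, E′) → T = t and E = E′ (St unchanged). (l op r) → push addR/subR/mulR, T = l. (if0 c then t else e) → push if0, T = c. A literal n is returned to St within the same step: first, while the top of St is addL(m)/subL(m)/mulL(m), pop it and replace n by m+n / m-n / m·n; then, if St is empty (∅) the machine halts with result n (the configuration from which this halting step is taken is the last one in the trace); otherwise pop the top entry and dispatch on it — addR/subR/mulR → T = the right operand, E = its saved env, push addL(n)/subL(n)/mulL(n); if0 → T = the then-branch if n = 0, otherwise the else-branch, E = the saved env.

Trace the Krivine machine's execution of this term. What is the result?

Answer: 1

Execution trace:
t=0: ⟨T=((λw. (let q = w in w)) (let v = 1 in v)); E=∅; St=∅⟩
t=1: ⟨T=(λw. (let q = w in w)); E=∅; St=[thunk]⟩
t=2: ⟨T=(let q = w in w); E={w↦thunk((let v = 1 in v), ∅)}; St=∅⟩
t=3: ⟨T=w; E={q↦thunk(w, {w↦thunk((let v = 1 in v), ∅)}), w↦thunk((let v = 1 in v), ∅)}; St=∅⟩
t=4: ⟨T=(let v = 1 in v); E=∅; St=∅⟩
t=5: ⟨T=v; E={v↦thunk(1, ∅)}; St=∅⟩
t=6: ⟨T=1; E=∅; St=∅⟩
→ final value 1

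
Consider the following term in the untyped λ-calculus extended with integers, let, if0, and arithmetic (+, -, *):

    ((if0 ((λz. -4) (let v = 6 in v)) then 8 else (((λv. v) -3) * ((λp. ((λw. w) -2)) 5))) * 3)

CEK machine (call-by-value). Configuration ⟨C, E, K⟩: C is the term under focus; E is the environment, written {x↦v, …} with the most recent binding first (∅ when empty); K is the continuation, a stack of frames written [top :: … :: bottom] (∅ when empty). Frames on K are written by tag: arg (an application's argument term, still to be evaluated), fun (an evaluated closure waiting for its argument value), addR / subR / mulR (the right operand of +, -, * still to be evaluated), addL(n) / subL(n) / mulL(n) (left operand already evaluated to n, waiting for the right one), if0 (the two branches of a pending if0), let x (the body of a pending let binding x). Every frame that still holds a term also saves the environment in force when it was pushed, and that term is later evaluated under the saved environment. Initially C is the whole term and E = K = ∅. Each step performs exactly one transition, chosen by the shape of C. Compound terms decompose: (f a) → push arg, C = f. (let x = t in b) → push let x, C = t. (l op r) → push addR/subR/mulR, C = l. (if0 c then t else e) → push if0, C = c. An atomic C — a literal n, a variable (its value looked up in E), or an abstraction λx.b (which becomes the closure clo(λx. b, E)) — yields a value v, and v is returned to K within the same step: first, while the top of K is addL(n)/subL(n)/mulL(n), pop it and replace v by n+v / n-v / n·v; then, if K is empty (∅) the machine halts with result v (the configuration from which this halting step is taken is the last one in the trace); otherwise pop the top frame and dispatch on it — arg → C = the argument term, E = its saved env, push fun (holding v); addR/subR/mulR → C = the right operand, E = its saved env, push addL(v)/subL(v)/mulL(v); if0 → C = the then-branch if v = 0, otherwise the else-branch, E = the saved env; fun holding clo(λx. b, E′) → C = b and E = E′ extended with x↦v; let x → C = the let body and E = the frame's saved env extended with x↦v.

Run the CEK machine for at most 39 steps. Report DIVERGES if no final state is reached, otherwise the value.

step 0: <C=((if0 ((λz. -4) (let v = 6 in v)) then 8 else (((λv. v) -3) * ((λp. ((λw. w) -2)) 5))) * 3), E=∅, K=∅>
step 1: <C=(if0 ((λz. -4) (let v = 6 in v)) then 8 else (((λv. v) -3) * ((λp. ((λw. w) -2)) 5))), E=∅, K=[mulR]>
step 2: <C=((λz. -4) (let v = 6 in v)), E=∅, K=[if0 :: mulR]>
step 3: <C=(λz. -4), E=∅, K=[arg :: if0 :: mulR]>
step 4: <C=(let v = 6 in v), E=∅, K=[fun :: if0 :: mulR]>
step 5: <C=6, E=∅, K=[let v :: fun :: if0 :: mulR]>
step 6: <C=v, E={v↦6}, K=[fun :: if0 :: mulR]>
step 7: <C=-4, E={z↦6}, K=[if0 :: mulR]>
step 8: <C=(((λv. v) -3) * ((λp. ((λw. w) -2)) 5)), E=∅, K=[mulR]>
step 9: <C=((λv. v) -3), E=∅, K=[mulR :: mulR]>
step 10: <C=(λv. v), E=∅, K=[arg :: mulR :: mulR]>
step 11: <C=-3, E=∅, K=[fun :: mulR :: mulR]>
step 12: <C=v, E={v↦-3}, K=[mulR :: mulR]>
step 13: <C=((λp. ((λw. w) -2)) 5), E=∅, K=[mulL(-3) :: mulR]>
step 14: <C=(λp. ((λw. w) -2)), E=∅, K=[arg :: mulL(-3) :: mulR]>
step 15: <C=5, E=∅, K=[fun :: mulL(-3) :: mulR]>
step 16: <C=((λw. w) -2), E={p↦5}, K=[mulL(-3) :: mulR]>
step 17: <C=(λw. w), E={p↦5}, K=[arg :: mulL(-3) :: mulR]>
step 18: <C=-2, E={p↦5}, K=[fun :: mulL(-3) :: mulR]>
step 19: <C=w, E={w↦-2, p↦5}, K=[mulL(-3) :: mulR]>
step 20: <C=3, E=∅, K=[mulL(6)]>
→ final value 18

Answer: 18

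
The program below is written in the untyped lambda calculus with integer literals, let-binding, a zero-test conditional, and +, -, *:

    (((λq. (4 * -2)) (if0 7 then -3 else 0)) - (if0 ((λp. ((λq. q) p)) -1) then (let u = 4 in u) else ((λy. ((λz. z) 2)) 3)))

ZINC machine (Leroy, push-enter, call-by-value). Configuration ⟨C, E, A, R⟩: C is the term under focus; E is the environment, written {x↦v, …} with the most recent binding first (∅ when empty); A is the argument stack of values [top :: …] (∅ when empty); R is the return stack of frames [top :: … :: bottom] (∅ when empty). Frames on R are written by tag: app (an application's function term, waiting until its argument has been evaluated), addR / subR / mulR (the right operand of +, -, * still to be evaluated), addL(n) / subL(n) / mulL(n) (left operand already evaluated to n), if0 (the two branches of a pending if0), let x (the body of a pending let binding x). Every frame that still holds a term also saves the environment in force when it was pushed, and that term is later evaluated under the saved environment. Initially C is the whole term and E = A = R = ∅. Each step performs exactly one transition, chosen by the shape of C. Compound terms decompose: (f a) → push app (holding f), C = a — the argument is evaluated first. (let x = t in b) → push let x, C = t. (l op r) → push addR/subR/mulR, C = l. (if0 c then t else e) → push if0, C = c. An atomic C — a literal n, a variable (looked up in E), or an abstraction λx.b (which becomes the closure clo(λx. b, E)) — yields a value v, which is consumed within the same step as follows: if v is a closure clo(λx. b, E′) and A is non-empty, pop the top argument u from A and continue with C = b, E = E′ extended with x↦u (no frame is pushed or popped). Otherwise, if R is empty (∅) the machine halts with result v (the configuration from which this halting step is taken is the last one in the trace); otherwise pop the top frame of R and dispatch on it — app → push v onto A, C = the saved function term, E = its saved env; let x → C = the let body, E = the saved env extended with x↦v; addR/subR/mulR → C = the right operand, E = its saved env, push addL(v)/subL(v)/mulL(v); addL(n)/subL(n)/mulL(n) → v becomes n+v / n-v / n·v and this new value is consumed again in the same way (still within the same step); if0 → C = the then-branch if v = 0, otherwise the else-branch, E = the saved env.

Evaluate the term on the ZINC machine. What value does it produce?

Answer: -10

Derivation:
[0] <C=(((λq. (4 * -2)) (if0 7 then -3 else 0)) - (if0 ((λp. ((λq. q) p)) -1) then (let u = 4 in u) else ((λy. ((λz. z) 2)) 3))), E=∅, A=∅, R=∅>
[1] <C=((λq. (4 * -2)) (if0 7 then -3 else 0)), E=∅, A=∅, R=[subR]>
[2] <C=(if0 7 then -3 else 0), E=∅, A=∅, R=[app :: subR]>
[3] <C=7, E=∅, A=∅, R=[if0 :: app :: subR]>
[4] <C=0, E=∅, A=∅, R=[app :: subR]>
[5] <C=(λq. (4 * -2)), E=∅, A=[0], R=[subR]>
[6] <C=(4 * -2), E={q↦0}, A=∅, R=[subR]>
[7] <C=4, E={q↦0}, A=∅, R=[mulR :: subR]>
[8] <C=-2, E={q↦0}, A=∅, R=[mulL(4) :: subR]>
[9] <C=(if0 ((λp. ((λq. q) p)) -1) then (let u = 4 in u) else ((λy. ((λz. z) 2)) 3)), E=∅, A=∅, R=[subL(-8)]>
[10] <C=((λp. ((λq. q) p)) -1), E=∅, A=∅, R=[if0 :: subL(-8)]>
[11] <C=-1, E=∅, A=∅, R=[app :: if0 :: subL(-8)]>
[12] <C=(λp. ((λq. q) p)), E=∅, A=[-1], R=[if0 :: subL(-8)]>
[13] <C=((λq. q) p), E={p↦-1}, A=∅, R=[if0 :: subL(-8)]>
[14] <C=p, E={p↦-1}, A=∅, R=[app :: if0 :: subL(-8)]>
[15] <C=(λq. q), E={p↦-1}, A=[-1], R=[if0 :: subL(-8)]>
[16] <C=q, E={q↦-1, p↦-1}, A=∅, R=[if0 :: subL(-8)]>
[17] <C=((λy. ((λz. z) 2)) 3), E=∅, A=∅, R=[subL(-8)]>
[18] <C=3, E=∅, A=∅, R=[app :: subL(-8)]>
[19] <C=(λy. ((λz. z) 2)), E=∅, A=[3], R=[subL(-8)]>
[20] <C=((λz. z) 2), E={y↦3}, A=∅, R=[subL(-8)]>
[21] <C=2, E={y↦3}, A=∅, R=[app :: subL(-8)]>
[22] <C=(λz. z), E={y↦3}, A=[2], R=[subL(-8)]>
[23] <C=z, E={z↦2, y↦3}, A=∅, R=[subL(-8)]>
→ final value -10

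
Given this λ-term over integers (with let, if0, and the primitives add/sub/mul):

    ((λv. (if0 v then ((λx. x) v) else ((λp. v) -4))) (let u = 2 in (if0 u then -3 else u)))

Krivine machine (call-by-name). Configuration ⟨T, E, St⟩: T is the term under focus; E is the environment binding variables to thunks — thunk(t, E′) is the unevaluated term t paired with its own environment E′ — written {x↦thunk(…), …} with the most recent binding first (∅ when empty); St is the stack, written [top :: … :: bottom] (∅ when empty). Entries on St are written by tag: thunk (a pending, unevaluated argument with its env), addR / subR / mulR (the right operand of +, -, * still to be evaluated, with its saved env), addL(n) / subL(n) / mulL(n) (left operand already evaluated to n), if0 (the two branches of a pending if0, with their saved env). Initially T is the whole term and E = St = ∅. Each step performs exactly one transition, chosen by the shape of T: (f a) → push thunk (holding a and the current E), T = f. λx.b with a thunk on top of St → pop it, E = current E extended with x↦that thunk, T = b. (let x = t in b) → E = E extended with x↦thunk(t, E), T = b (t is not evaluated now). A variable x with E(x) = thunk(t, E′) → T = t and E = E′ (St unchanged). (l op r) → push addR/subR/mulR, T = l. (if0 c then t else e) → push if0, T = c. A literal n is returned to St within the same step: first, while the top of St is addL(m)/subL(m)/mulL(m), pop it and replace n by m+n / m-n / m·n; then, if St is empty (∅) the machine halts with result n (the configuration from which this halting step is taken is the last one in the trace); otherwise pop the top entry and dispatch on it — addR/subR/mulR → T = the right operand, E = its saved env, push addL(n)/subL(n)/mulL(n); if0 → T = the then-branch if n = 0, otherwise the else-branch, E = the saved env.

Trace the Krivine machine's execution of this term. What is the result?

Answer: 2

Machine steps:
[0] ⟨T=((λv. (if0 v then ((λx. x) v) else ((λp. v) -4))) (let u = 2 in (if0 u then -3 else u))); E=∅; St=∅⟩
[1] ⟨T=(λv. (if0 v then ((λx. x) v) else ((λp. v) -4))); E=∅; St=[thunk]⟩
[2] ⟨T=(if0 v then ((λx. x) v) else ((λp. v) -4)); E={v↦thunk((let u = 2 in (if0 u then -3 else u)), ∅)}; St=∅⟩
[3] ⟨T=v; E={v↦thunk((let u = 2 in (if0 u then -3 else u)), ∅)}; St=[if0]⟩
[4] ⟨T=(let u = 2 in (if0 u then -3 else u)); E=∅; St=[if0]⟩
[5] ⟨T=(if0 u then -3 else u); E={u↦thunk(2, ∅)}; St=[if0]⟩
[6] ⟨T=u; E={u↦thunk(2, ∅)}; St=[if0 :: if0]⟩
[7] ⟨T=2; E=∅; St=[if0 :: if0]⟩
[8] ⟨T=u; E={u↦thunk(2, ∅)}; St=[if0]⟩
[9] ⟨T=2; E=∅; St=[if0]⟩
[10] ⟨T=((λp. v) -4); E={v↦thunk((let u = 2 in (if0 u then -3 else u)), ∅)}; St=∅⟩
[11] ⟨T=(λp. v); E={v↦thunk((let u = 2 in (if0 u then -3 else u)), ∅)}; St=[thunk]⟩
[12] ⟨T=v; E={p↦thunk(-4, {v↦thunk((let u = 2 in (if0 u then -3 else u)), ∅)}), v↦thunk((let u = 2 in (if0 u then -3 else u)), ∅)}; St=∅⟩
[13] ⟨T=(let u = 2 in (if0 u then -3 else u)); E=∅; St=∅⟩
[14] ⟨T=(if0 u then -3 else u); E={u↦thunk(2, ∅)}; St=∅⟩
[15] ⟨T=u; E={u↦thunk(2, ∅)}; St=[if0]⟩
[16] ⟨T=2; E=∅; St=[if0]⟩
[17] ⟨T=u; E={u↦thunk(2, ∅)}; St=∅⟩
[18] ⟨T=2; E=∅; St=∅⟩
→ final value 2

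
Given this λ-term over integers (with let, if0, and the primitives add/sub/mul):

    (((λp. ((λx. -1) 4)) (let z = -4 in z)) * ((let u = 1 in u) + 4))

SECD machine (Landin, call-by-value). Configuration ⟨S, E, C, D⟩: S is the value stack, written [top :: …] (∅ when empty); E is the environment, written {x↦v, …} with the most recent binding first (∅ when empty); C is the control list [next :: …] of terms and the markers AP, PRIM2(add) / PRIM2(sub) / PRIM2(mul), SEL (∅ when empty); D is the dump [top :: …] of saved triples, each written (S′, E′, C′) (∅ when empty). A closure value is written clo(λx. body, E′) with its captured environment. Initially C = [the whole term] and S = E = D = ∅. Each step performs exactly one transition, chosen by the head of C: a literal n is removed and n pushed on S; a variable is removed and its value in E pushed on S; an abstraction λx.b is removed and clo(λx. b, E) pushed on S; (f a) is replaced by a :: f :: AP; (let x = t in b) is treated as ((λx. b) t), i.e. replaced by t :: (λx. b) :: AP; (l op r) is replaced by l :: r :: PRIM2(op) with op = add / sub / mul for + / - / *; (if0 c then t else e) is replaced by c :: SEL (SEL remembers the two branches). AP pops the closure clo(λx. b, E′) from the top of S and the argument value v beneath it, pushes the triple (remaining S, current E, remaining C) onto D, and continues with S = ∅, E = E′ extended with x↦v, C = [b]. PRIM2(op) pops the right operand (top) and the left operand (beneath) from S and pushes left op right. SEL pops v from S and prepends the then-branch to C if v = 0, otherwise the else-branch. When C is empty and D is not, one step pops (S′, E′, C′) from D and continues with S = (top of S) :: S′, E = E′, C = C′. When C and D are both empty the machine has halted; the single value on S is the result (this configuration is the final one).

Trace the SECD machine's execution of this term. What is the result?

Answer: -5

Machine steps:
step 0: [S=∅ | E=∅ | C=[(((λp. ((λx. -1) 4)) (let z = -4 in z)) * ((let u = 1 in u) + 4))] | D=∅]
step 1: [S=∅ | E=∅ | C=[((λp. ((λx. -1) 4)) (let z = -4 in z)) :: ((let u = 1 in u) + 4) :: PRIM2(mul)] | D=∅]
step 2: [S=∅ | E=∅ | C=[(let z = -4 in z) :: (λp. ((λx. -1) 4)) :: AP :: ((let u = 1 in u) + 4) :: PRIM2(mul)] | D=∅]
step 3: [S=∅ | E=∅ | C=[-4 :: (λz. z) :: AP :: (λp. ((λx. -1) 4)) :: AP :: ((let u = 1 in u) + 4) :: PRIM2(mul)] | D=∅]
step 4: [S=[-4] | E=∅ | C=[(λz. z) :: AP :: (λp. ((λx. -1) 4)) :: AP :: ((let u = 1 in u) + 4) :: PRIM2(mul)] | D=∅]
step 5: [S=[clo(λz. z, ∅) :: -4] | E=∅ | C=[AP :: (λp. ((λx. -1) 4)) :: AP :: ((let u = 1 in u) + 4) :: PRIM2(mul)] | D=∅]
step 6: [S=∅ | E={z↦-4} | C=[z] | D=[(∅, ∅, [(λp. ((λx. -1) 4)) :: AP :: ((let u = 1 in u) + 4) :: PRIM2(mul)])]]
step 7: [S=[-4] | E={z↦-4} | C=∅ | D=[(∅, ∅, [(λp. ((λx. -1) 4)) :: AP :: ((let u = 1 in u) + 4) :: PRIM2(mul)])]]
step 8: [S=[-4] | E=∅ | C=[(λp. ((λx. -1) 4)) :: AP :: ((let u = 1 in u) + 4) :: PRIM2(mul)] | D=∅]
step 9: [S=[clo(λp. ((λx. -1) 4), ∅) :: -4] | E=∅ | C=[AP :: ((let u = 1 in u) + 4) :: PRIM2(mul)] | D=∅]
step 10: [S=∅ | E={p↦-4} | C=[((λx. -1) 4)] | D=[(∅, ∅, [((let u = 1 in u) + 4) :: PRIM2(mul)])]]
step 11: [S=∅ | E={p↦-4} | C=[4 :: (λx. -1) :: AP] | D=[(∅, ∅, [((let u = 1 in u) + 4) :: PRIM2(mul)])]]
step 12: [S=[4] | E={p↦-4} | C=[(λx. -1) :: AP] | D=[(∅, ∅, [((let u = 1 in u) + 4) :: PRIM2(mul)])]]
step 13: [S=[clo(λx. -1, {p↦-4}) :: 4] | E={p↦-4} | C=[AP] | D=[(∅, ∅, [((let u = 1 in u) + 4) :: PRIM2(mul)])]]
step 14: [S=∅ | E={x↦4, p↦-4} | C=[-1] | D=[(∅, {p↦-4}, ∅) :: (∅, ∅, [((let u = 1 in u) + 4) :: PRIM2(mul)])]]
step 15: [S=[-1] | E={x↦4, p↦-4} | C=∅ | D=[(∅, {p↦-4}, ∅) :: (∅, ∅, [((let u = 1 in u) + 4) :: PRIM2(mul)])]]
step 16: [S=[-1] | E={p↦-4} | C=∅ | D=[(∅, ∅, [((let u = 1 in u) + 4) :: PRIM2(mul)])]]
step 17: [S=[-1] | E=∅ | C=[((let u = 1 in u) + 4) :: PRIM2(mul)] | D=∅]
step 18: [S=[-1] | E=∅ | C=[(let u = 1 in u) :: 4 :: PRIM2(add) :: PRIM2(mul)] | D=∅]
step 19: [S=[-1] | E=∅ | C=[1 :: (λu. u) :: AP :: 4 :: PRIM2(add) :: PRIM2(mul)] | D=∅]
step 20: [S=[1 :: -1] | E=∅ | C=[(λu. u) :: AP :: 4 :: PRIM2(add) :: PRIM2(mul)] | D=∅]
step 21: [S=[clo(λu. u, ∅) :: 1 :: -1] | E=∅ | C=[AP :: 4 :: PRIM2(add) :: PRIM2(mul)] | D=∅]
step 22: [S=∅ | E={u↦1} | C=[u] | D=[([-1], ∅, [4 :: PRIM2(add) :: PRIM2(mul)])]]
step 23: [S=[1] | E={u↦1} | C=∅ | D=[([-1], ∅, [4 :: PRIM2(add) :: PRIM2(mul)])]]
step 24: [S=[1 :: -1] | E=∅ | C=[4 :: PRIM2(add) :: PRIM2(mul)] | D=∅]
step 25: [S=[4 :: 1 :: -1] | E=∅ | C=[PRIM2(add) :: PRIM2(mul)] | D=∅]
step 26: [S=[5 :: -1] | E=∅ | C=[PRIM2(mul)] | D=∅]
step 27: [S=[-5] | E=∅ | C=∅ | D=∅]
→ final value -5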